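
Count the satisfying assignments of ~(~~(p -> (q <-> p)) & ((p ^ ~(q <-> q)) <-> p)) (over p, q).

p | q | φ
- | - | -
T | T | F
T | F | T
F | T | F
F | F | F
The formula is true on 1 of the 4 rows.

1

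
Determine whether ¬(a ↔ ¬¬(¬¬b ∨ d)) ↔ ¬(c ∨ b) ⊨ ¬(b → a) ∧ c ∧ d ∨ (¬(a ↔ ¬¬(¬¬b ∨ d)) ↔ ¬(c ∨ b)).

a | b | c | d || φ | ψ
F | F | F | F || F | F
F | F | F | T || T | T
F | F | T | F || T | T
F | F | T | T || F | F
F | T | F | F || F | F
F | T | F | T || F | F
F | T | T | F || F | F
F | T | T | T || F | T
T | F | F | F || T | T
T | F | F | T || F | F
T | F | T | F || F | F
T | F | T | T || T | T
T | T | F | F || T | T
T | T | F | T || T | T
T | T | T | F || T | T
T | T | T | T || T | T
In every row where φ is true, ψ is also true, so φ ⊨ ψ.

yes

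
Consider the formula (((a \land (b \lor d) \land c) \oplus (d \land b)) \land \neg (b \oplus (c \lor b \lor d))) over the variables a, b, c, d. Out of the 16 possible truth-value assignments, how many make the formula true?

a | b | c | d || φ
T | T | T | T || F
T | T | T | F || T
T | T | F | T || T
T | T | F | F || F
T | F | T | T || F
T | F | T | F || F
T | F | F | T || F
T | F | F | F || F
F | T | T | T || T
F | T | T | F || F
F | T | F | T || T
F | T | F | F || F
F | F | T | T || F
F | F | T | F || F
F | F | F | T || F
F | F | F | F || F
The formula is true on 4 of the 16 rows.

4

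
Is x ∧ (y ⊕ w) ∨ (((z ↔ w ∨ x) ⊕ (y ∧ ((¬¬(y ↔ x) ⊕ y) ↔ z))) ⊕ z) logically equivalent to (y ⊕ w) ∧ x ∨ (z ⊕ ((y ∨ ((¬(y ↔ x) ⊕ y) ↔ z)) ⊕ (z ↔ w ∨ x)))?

x | y | z | w | φ | ψ
- | - | - | - | - | -
T | T | T | T | F | T
T | T | T | F | T | T
T | T | F | T | T | T
T | T | F | F | T | T
T | F | T | T | T | T
T | F | T | F | F | T
T | F | F | T | T | T
T | F | F | F | F | F
F | T | T | T | T | T
F | T | T | F | F | F
F | T | F | T | F | T
F | T | F | F | T | F
F | F | T | T | F | F
F | F | T | F | T | T
F | F | F | T | F | T
F | F | F | F | T | F
The columns differ at x=T, y=T, z=T, w=T (φ=F, ψ=T), so they are not equivalent.

not equivalent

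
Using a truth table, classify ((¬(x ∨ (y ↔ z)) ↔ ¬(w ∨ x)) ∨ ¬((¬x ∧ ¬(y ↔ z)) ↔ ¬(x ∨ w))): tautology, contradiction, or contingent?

x  y  z  w  |  φ
T  T  T  T  |  T
T  T  T  F  |  T
T  T  F  T  |  T
T  T  F  F  |  T
T  F  T  T  |  T
T  F  T  F  |  T
T  F  F  T  |  T
T  F  F  F  |  T
F  T  T  T  |  T
F  T  T  F  |  T
F  T  F  T  |  T
F  T  F  F  |  T
F  F  T  T  |  T
F  F  T  F  |  T
F  F  F  T  |  T
F  F  F  F  |  T
Every row is T, so the formula is a tautology.

tautology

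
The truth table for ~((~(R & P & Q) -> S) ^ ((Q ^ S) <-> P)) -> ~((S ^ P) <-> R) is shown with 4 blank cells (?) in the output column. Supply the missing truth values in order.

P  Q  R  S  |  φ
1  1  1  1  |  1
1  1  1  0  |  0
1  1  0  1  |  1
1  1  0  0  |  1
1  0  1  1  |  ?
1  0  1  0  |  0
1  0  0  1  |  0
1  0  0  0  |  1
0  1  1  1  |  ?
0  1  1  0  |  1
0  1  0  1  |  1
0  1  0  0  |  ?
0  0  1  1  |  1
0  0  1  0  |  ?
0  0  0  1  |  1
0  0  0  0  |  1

1, 0, 0, 1

Row P=1, Q=0, R=1, S=1: ~((~(R & P & Q) -> S) ^ ((Q ^ S) <-> P)) = 1, ~((S ^ P) <-> R) = 1, so the formula = 1.
Row P=0, Q=1, R=1, S=1: ~((~(R & P & Q) -> S) ^ ((Q ^ S) <-> P)) = 1, ~((S ^ P) <-> R) = 0, so the formula = 0.
Row P=0, Q=1, R=0, S=0: ~((~(R & P & Q) -> S) ^ ((Q ^ S) <-> P)) = 1, ~((S ^ P) <-> R) = 0, so the formula = 0.
Row P=0, Q=0, R=1, S=0: ~((~(R & P & Q) -> S) ^ ((Q ^ S) <-> P)) = 0, ~((S ^ P) <-> R) = 1, so the formula = 1.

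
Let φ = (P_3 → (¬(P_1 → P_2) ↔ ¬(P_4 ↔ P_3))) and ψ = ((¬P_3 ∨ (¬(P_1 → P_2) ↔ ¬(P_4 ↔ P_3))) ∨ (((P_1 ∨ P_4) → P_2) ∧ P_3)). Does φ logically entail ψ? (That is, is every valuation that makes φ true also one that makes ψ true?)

P_1  P_2  P_3  P_4  |  φ  ψ
 T    T    T    T   |  T  T
 T    T    T    F   |  F  T
 T    T    F    T   |  T  T
 T    T    F    F   |  T  T
 T    F    T    T   |  F  F
 T    F    T    F   |  T  T
 T    F    F    T   |  T  T
 T    F    F    F   |  T  T
 F    T    T    T   |  T  T
 F    T    T    F   |  F  T
 F    T    F    T   |  T  T
 F    T    F    F   |  T  T
 F    F    T    T   |  T  T
 F    F    T    F   |  F  T
 F    F    F    T   |  T  T
 F    F    F    F   |  T  T
In every row where φ is true, ψ is also true, so φ ⊨ ψ.

yes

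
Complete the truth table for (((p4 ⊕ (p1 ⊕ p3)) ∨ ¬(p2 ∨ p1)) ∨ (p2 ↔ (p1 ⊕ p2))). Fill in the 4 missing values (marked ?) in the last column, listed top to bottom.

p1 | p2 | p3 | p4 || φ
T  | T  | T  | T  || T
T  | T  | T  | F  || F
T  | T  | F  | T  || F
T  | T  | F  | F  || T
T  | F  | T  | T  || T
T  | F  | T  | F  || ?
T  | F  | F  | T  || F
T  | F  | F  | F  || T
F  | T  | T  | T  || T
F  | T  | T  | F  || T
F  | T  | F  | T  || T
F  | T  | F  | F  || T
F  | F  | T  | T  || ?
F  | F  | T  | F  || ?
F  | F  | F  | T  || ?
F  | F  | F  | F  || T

F, T, T, T

Row p1=T, p2=F, p3=T, p4=F: ((p4 ⊕ (p1 ⊕ p3)) ∨ ¬(p2 ∨ p1)) = F, (p2 ↔ (p1 ⊕ p2)) = F, so the formula = F.
Row p1=F, p2=F, p3=T, p4=T: ((p4 ⊕ (p1 ⊕ p3)) ∨ ¬(p2 ∨ p1)) = T, (p2 ↔ (p1 ⊕ p2)) = T, so the formula = T.
Row p1=F, p2=F, p3=T, p4=F: ((p4 ⊕ (p1 ⊕ p3)) ∨ ¬(p2 ∨ p1)) = T, (p2 ↔ (p1 ⊕ p2)) = T, so the formula = T.
Row p1=F, p2=F, p3=F, p4=T: ((p4 ⊕ (p1 ⊕ p3)) ∨ ¬(p2 ∨ p1)) = T, (p2 ↔ (p1 ⊕ p2)) = T, so the formula = T.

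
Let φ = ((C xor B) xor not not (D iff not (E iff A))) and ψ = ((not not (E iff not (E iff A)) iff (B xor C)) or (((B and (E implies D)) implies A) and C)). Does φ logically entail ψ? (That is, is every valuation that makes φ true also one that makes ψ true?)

  A      B      C      D      E    |    φ      ψ  
False  False  False  False  False  |   True  False
False  False  False  False   True  |  False  False
False  False  False   True  False  |  False  False
False  False  False   True   True  |   True  False
False  False   True  False  False  |  False   True
False  False   True  False   True  |   True   True
False  False   True   True  False  |   True   True
False  False   True   True   True  |  False   True
False   True  False  False  False  |  False   True
False   True  False  False   True  |   True   True
False   True  False   True  False  |   True   True
False   True  False   True   True  |  False   True
False   True   True  False  False  |   True  False
False   True   True  False   True  |  False   True
False   True   True   True  False  |  False  False
False   True   True   True   True  |   True  False
 True  False  False  False  False  |  False   True
 True  False  False  False   True  |   True   True
 True  False  False   True  False  |   True   True
 True  False  False   True   True  |  False   True
 True  False   True  False  False  |   True   True
 True  False   True  False   True  |  False   True
 True  False   True   True  False  |  False   True
 True  False   True   True   True  |   True   True
 True   True  False  False  False  |   True  False
 True   True  False  False   True  |  False  False
 True   True  False   True  False  |  False  False
 True   True  False   True   True  |   True  False
 True   True   True  False  False  |  False   True
 True   True   True  False   True  |   True   True
 True   True   True   True  False  |   True   True
 True   True   True   True   True  |  False   True
At A=False, B=False, C=False, D=False, E=False we have φ true but ψ false, so φ does not entail ψ.

no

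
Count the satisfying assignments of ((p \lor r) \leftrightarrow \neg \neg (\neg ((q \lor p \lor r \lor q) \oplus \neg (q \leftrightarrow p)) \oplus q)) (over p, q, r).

p | q | r | φ
- | - | - | -
1 | 1 | 1 | 1
1 | 1 | 0 | 1
1 | 0 | 1 | 1
1 | 0 | 0 | 1
0 | 1 | 1 | 0
0 | 1 | 0 | 1
0 | 0 | 1 | 0
0 | 0 | 0 | 0
The formula is true on 5 of the 8 rows.

5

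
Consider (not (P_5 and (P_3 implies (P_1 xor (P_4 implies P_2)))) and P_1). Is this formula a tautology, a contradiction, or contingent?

contingent

P_1 | P_2 | P_3 | P_4 | P_5 | φ
--- | --- | --- | --- | --- | -
 T  |  T  |  T  |  T  |  T  | T
 T  |  T  |  T  |  T  |  F  | T
 T  |  T  |  T  |  F  |  T  | T
 T  |  T  |  T  |  F  |  F  | T
 T  |  T  |  F  |  T  |  T  | F
 T  |  T  |  F  |  T  |  F  | T
 T  |  T  |  F  |  F  |  T  | F
 T  |  T  |  F  |  F  |  F  | T
 T  |  F  |  T  |  T  |  T  | F
 T  |  F  |  T  |  T  |  F  | T
 T  |  F  |  T  |  F  |  T  | T
 T  |  F  |  T  |  F  |  F  | T
 T  |  F  |  F  |  T  |  T  | F
 T  |  F  |  F  |  T  |  F  | T
 T  |  F  |  F  |  F  |  T  | F
 T  |  F  |  F  |  F  |  F  | T
 F  |  T  |  T  |  T  |  T  | F
 F  |  T  |  T  |  T  |  F  | F
 F  |  T  |  T  |  F  |  T  | F
 F  |  T  |  T  |  F  |  F  | F
 F  |  T  |  F  |  T  |  T  | F
 F  |  T  |  F  |  T  |  F  | F
 F  |  T  |  F  |  F  |  T  | F
 F  |  T  |  F  |  F  |  F  | F
 F  |  F  |  T  |  T  |  T  | F
 F  |  F  |  T  |  T  |  F  | F
 F  |  F  |  T  |  F  |  T  | F
 F  |  F  |  T  |  F  |  F  | F
 F  |  F  |  F  |  T  |  T  | F
 F  |  F  |  F  |  T  |  F  | F
 F  |  F  |  F  |  F  |  T  | F
 F  |  F  |  F  |  F  |  F  | F
11 of 32 rows are T, so the formula is contingent.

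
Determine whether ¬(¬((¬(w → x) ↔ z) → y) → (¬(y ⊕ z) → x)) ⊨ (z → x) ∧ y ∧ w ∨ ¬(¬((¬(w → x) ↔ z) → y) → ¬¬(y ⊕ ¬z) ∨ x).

x | y | z | w | φ | ψ
- | - | - | - | - | -
1 | 1 | 1 | 1 | 0 | 1
1 | 1 | 1 | 0 | 0 | 0
1 | 1 | 0 | 1 | 0 | 1
1 | 1 | 0 | 0 | 0 | 0
1 | 0 | 1 | 1 | 0 | 0
1 | 0 | 1 | 0 | 0 | 0
1 | 0 | 0 | 1 | 0 | 0
1 | 0 | 0 | 0 | 0 | 0
0 | 1 | 1 | 1 | 0 | 0
0 | 1 | 1 | 0 | 0 | 0
0 | 1 | 0 | 1 | 0 | 1
0 | 1 | 0 | 0 | 0 | 0
0 | 0 | 1 | 1 | 0 | 1
0 | 0 | 1 | 0 | 0 | 0
0 | 0 | 0 | 1 | 0 | 0
0 | 0 | 0 | 0 | 1 | 0
At x=0, y=0, z=0, w=0 we have φ true but ψ false, so φ does not entail ψ.

no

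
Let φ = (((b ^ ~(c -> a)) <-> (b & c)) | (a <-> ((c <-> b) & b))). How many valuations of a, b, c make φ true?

a  b  c  |  (c -> a)  ~(c -> a)  (b ^ ~(c -> a))  (b & c)  (c <-> b)  ((c <-> b) & b)  (a <-> ((c <-> b) & b))  φ
T  T  T  |     T          F             T            T         T             T                    T             T
T  T  F  |     T          F             T            F         F             F                    F             F
T  F  T  |     T          F             F            F         F             F                    F             T
T  F  F  |     T          F             F            F         T             F                    F             T
F  T  T  |     F          T             F            T         T             T                    F             F
F  T  F  |     T          F             T            F         F             F                    T             T
F  F  T  |     F          T             T            F         F             F                    T             T
F  F  F  |     T          F             F            F         T             F                    T             T
The formula is true on 6 of the 8 rows.

6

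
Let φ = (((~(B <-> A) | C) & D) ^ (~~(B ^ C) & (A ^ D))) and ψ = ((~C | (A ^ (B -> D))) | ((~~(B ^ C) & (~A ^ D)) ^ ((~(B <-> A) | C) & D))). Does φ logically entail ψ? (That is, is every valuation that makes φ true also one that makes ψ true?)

A | B | C | D || φ | ψ
1 | 1 | 1 | 1 || 1 | 1
1 | 1 | 1 | 0 || 0 | 1
1 | 1 | 0 | 1 || 0 | 1
1 | 1 | 0 | 0 || 1 | 1
1 | 0 | 1 | 1 || 1 | 0
1 | 0 | 1 | 0 || 1 | 0
1 | 0 | 0 | 1 || 1 | 1
1 | 0 | 0 | 0 || 0 | 1
0 | 1 | 1 | 1 || 1 | 1
0 | 1 | 1 | 0 || 0 | 0
0 | 1 | 0 | 1 || 0 | 1
0 | 1 | 0 | 0 || 0 | 1
0 | 0 | 1 | 1 || 0 | 1
0 | 0 | 1 | 0 || 0 | 1
0 | 0 | 0 | 1 || 0 | 1
0 | 0 | 0 | 0 || 0 | 1
At A=1, B=0, C=1, D=1 we have φ true but ψ false, so φ does not entail ψ.

no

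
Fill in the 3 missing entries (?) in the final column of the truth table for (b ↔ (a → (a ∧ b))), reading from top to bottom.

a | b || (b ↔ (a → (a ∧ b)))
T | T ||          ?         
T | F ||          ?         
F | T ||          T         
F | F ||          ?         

Row a=T, b=T: (a → (a ∧ b)) = T, so (b ↔ (a → (a ∧ b))) = T.
Row a=T, b=F: (a → (a ∧ b)) = F, so (b ↔ (a → (a ∧ b))) = T.
Row a=F, b=F: (a → (a ∧ b)) = T, so (b ↔ (a → (a ∧ b))) = F.

T, T, F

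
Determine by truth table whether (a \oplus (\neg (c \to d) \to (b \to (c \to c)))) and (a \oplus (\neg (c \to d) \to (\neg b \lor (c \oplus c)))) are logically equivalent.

  a      b      c      d    |    φ      ψ  
 True   True   True   True  |  False  False
 True   True   True  False  |  False   True
 True   True  False   True  |  False  False
 True   True  False  False  |  False  False
 True  False   True   True  |  False  False
 True  False   True  False  |  False  False
 True  False  False   True  |  False  False
 True  False  False  False  |  False  False
False   True   True   True  |   True   True
False   True   True  False  |   True  False
False   True  False   True  |   True   True
False   True  False  False  |   True   True
False  False   True   True  |   True   True
False  False   True  False  |   True   True
False  False  False   True  |   True   True
False  False  False  False  |   True   True
The columns differ at a=True, b=True, c=True, d=False (φ=False, ψ=True), so they are not equivalent.

not equivalent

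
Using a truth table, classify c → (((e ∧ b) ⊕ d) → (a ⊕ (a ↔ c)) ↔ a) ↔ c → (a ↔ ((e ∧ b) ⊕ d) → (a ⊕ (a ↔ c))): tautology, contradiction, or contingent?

tautology

a | b | c | d | e | φ
- | - | - | - | - | -
F | F | F | F | F | T
F | F | F | F | T | T
F | F | F | T | F | T
F | F | F | T | T | T
F | F | T | F | F | T
F | F | T | F | T | T
F | F | T | T | F | T
F | F | T | T | T | T
F | T | F | F | F | T
F | T | F | F | T | T
F | T | F | T | F | T
F | T | F | T | T | T
F | T | T | F | F | T
F | T | T | F | T | T
F | T | T | T | F | T
F | T | T | T | T | T
T | F | F | F | F | T
T | F | F | F | T | T
T | F | F | T | F | T
T | F | F | T | T | T
T | F | T | F | F | T
T | F | T | F | T | T
T | F | T | T | F | T
T | F | T | T | T | T
T | T | F | F | F | T
T | T | F | F | T | T
T | T | F | T | F | T
T | T | F | T | T | T
T | T | T | F | F | T
T | T | T | F | T | T
T | T | T | T | F | T
T | T | T | T | T | T
Every row is T, so the formula is a tautology.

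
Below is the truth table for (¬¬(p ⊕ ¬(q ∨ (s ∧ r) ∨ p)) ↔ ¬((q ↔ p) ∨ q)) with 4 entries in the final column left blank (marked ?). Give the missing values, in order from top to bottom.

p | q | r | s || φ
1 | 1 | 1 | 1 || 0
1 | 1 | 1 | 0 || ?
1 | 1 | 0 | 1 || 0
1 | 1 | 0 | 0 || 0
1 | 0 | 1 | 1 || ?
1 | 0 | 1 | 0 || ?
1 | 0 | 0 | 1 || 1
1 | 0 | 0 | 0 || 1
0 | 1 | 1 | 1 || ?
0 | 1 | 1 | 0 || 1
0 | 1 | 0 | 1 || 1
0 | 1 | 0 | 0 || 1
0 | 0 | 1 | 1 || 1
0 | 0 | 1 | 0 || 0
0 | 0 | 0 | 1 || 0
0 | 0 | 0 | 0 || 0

0, 1, 1, 1

Row p=1, q=1, r=1, s=0: ¬¬(p ⊕ ¬(q ∨ (s ∧ r) ∨ p)) = 1, ¬((q ↔ p) ∨ q) = 0, so the formula = 0.
Row p=1, q=0, r=1, s=1: ¬¬(p ⊕ ¬(q ∨ (s ∧ r) ∨ p)) = 1, ¬((q ↔ p) ∨ q) = 1, so the formula = 1.
Row p=1, q=0, r=1, s=0: ¬¬(p ⊕ ¬(q ∨ (s ∧ r) ∨ p)) = 1, ¬((q ↔ p) ∨ q) = 1, so the formula = 1.
Row p=0, q=1, r=1, s=1: ¬¬(p ⊕ ¬(q ∨ (s ∧ r) ∨ p)) = 0, ¬((q ↔ p) ∨ q) = 0, so the formula = 1.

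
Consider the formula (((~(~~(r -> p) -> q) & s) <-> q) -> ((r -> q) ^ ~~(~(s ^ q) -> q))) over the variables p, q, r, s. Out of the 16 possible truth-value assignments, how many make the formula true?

14

p  q  r  s  |  (r -> p)  ~(r -> p)  ~~(r -> p)  (~~(r -> p) -> q)  ~(~~(r -> p) -> q)  (~(~~(r -> p) -> q) & s)  (r -> q)  (s ^ q)  ~(s ^ q)  (~(s ^ q) -> q)  ~(~(s ^ q) -> q)  ~~(~(s ^ q) -> q)  φ
T  T  T  T  |     T          F          T               T                  F                      F                 T         F        T             T                F                  T          T
T  T  T  F  |     T          F          T               T                  F                      F                 T         T        F             T                F                  T          T
T  T  F  T  |     T          F          T               T                  F                      F                 T         F        T             T                F                  T          T
T  T  F  F  |     T          F          T               T                  F                      F                 T         T        F             T                F                  T          T
T  F  T  T  |     T          F          T               F                  T                      T                 F         T        F             T                F                  T          T
T  F  T  F  |     T          F          T               F                  T                      F                 F         F        T             F                T                  F          F
T  F  F  T  |     T          F          T               F                  T                      T                 T         T        F             T                F                  T          T
T  F  F  F  |     T          F          T               F                  T                      F                 T         F        T             F                T                  F          T
F  T  T  T  |     F          T          F               T                  F                      F                 T         F        T             T                F                  T          T
F  T  T  F  |     F          T          F               T                  F                      F                 T         T        F             T                F                  T          T
F  T  F  T  |     T          F          T               T                  F                      F                 T         F        T             T                F                  T          T
F  T  F  F  |     T          F          T               T                  F                      F                 T         T        F             T                F                  T          T
F  F  T  T  |     F          T          F               T                  F                      F                 F         T        F             T                F                  T          T
F  F  T  F  |     F          T          F               T                  F                      F                 F         F        T             F                T                  F          F
F  F  F  T  |     T          F          T               F                  T                      T                 T         T        F             T                F                  T          T
F  F  F  F  |     T          F          T               F                  T                      F                 T         F        T             F                T                  F          T
The formula is true on 14 of the 16 rows.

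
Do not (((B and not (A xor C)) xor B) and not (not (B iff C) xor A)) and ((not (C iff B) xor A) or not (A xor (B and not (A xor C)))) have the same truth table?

not equivalent

  A   |   B   |   C   ||   φ   |   ψ  
 True |  True |  True ||  True |  True
 True |  True | False || False | False
 True | False |  True ||  True | False
 True | False | False ||  True |  True
False |  True |  True || False |  True
False |  True | False ||  True |  True
False | False |  True ||  True |  True
False | False | False ||  True |  True
The columns differ at A=True, B=False, C=True (φ=True, ψ=False), so they are not equivalent.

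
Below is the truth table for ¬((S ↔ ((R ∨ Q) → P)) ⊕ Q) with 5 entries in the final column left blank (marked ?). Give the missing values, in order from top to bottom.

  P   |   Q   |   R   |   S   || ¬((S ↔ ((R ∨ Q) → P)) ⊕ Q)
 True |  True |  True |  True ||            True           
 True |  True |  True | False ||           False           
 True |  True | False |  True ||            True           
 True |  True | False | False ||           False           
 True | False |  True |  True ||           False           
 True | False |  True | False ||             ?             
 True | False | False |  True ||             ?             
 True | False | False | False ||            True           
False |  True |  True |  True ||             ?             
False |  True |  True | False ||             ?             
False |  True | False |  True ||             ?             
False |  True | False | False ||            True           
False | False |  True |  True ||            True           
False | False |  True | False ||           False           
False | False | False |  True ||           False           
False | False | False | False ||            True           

Row P=True, Q=False, R=True, S=False: (S ↔ ((R ∨ Q) → P)) = False, ((S ↔ ((R ∨ Q) → P)) ⊕ Q) = False, so ¬((S ↔ ((R ∨ Q) → P)) ⊕ Q) = True.
Row P=True, Q=False, R=False, S=True: (S ↔ ((R ∨ Q) → P)) = True, ((S ↔ ((R ∨ Q) → P)) ⊕ Q) = True, so ¬((S ↔ ((R ∨ Q) → P)) ⊕ Q) = False.
Row P=False, Q=True, R=True, S=True: (S ↔ ((R ∨ Q) → P)) = False, ((S ↔ ((R ∨ Q) → P)) ⊕ Q) = True, so ¬((S ↔ ((R ∨ Q) → P)) ⊕ Q) = False.
Row P=False, Q=True, R=True, S=False: (S ↔ ((R ∨ Q) → P)) = True, ((S ↔ ((R ∨ Q) → P)) ⊕ Q) = False, so ¬((S ↔ ((R ∨ Q) → P)) ⊕ Q) = True.
Row P=False, Q=True, R=False, S=True: (S ↔ ((R ∨ Q) → P)) = False, ((S ↔ ((R ∨ Q) → P)) ⊕ Q) = True, so ¬((S ↔ ((R ∨ Q) → P)) ⊕ Q) = False.

True, False, False, True, False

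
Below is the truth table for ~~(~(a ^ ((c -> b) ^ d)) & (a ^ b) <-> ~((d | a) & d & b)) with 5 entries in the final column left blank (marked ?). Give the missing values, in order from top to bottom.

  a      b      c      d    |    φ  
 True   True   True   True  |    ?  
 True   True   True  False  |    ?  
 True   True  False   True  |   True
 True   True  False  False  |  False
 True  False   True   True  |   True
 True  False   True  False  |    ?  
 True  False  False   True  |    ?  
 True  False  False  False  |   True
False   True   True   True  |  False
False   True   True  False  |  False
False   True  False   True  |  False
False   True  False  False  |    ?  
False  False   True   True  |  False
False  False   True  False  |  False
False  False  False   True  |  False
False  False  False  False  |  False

True, False, False, False, False

Row a=True, b=True, c=True, d=True: (~(a ^ ((c -> b) ^ d)) & (a ^ b) <-> ~((d | a) & d & b)) = True, ~(~(a ^ ((c -> b) ^ d)) & (a ^ b) <-> ~((d | a) & d & b)) = False, so the formula = True.
Row a=True, b=True, c=True, d=False: (~(a ^ ((c -> b) ^ d)) & (a ^ b) <-> ~((d | a) & d & b)) = False, ~(~(a ^ ((c -> b) ^ d)) & (a ^ b) <-> ~((d | a) & d & b)) = True, so the formula = False.
Row a=True, b=False, c=True, d=False: (~(a ^ ((c -> b) ^ d)) & (a ^ b) <-> ~((d | a) & d & b)) = False, ~(~(a ^ ((c -> b) ^ d)) & (a ^ b) <-> ~((d | a) & d & b)) = True, so the formula = False.
Row a=True, b=False, c=False, d=True: (~(a ^ ((c -> b) ^ d)) & (a ^ b) <-> ~((d | a) & d & b)) = False, ~(~(a ^ ((c -> b) ^ d)) & (a ^ b) <-> ~((d | a) & d & b)) = True, so the formula = False.
Row a=False, b=True, c=False, d=False: (~(a ^ ((c -> b) ^ d)) & (a ^ b) <-> ~((d | a) & d & b)) = False, ~(~(a ^ ((c -> b) ^ d)) & (a ^ b) <-> ~((d | a) & d & b)) = True, so the formula = False.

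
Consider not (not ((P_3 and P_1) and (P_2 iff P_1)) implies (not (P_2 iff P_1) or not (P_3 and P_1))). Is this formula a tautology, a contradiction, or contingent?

P_1 | P_2 | P_3 | φ
--- | --- | --- | -
 T  |  T  |  T  | F
 T  |  T  |  F  | F
 T  |  F  |  T  | F
 T  |  F  |  F  | F
 F  |  T  |  T  | F
 F  |  T  |  F  | F
 F  |  F  |  T  | F
 F  |  F  |  F  | F
Every row is F, so the formula is a contradiction.

contradiction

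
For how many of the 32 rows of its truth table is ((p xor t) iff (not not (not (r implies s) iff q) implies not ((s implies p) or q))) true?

p | q | r | s | t || φ
T | T | T | T | T || F
T | T | T | T | F || T
T | T | T | F | T || T
T | T | T | F | F || F
T | T | F | T | T || F
T | T | F | T | F || T
T | T | F | F | T || F
T | T | F | F | F || T
T | F | T | T | T || T
T | F | T | T | F || F
T | F | T | F | T || F
T | F | T | F | F || T
T | F | F | T | T || T
T | F | F | T | F || F
T | F | F | F | T || T
T | F | F | F | F || F
F | T | T | T | T || T
F | T | T | T | F || F
F | T | T | F | T || F
F | T | T | F | F || T
F | T | F | T | T || T
F | T | F | T | F || F
F | T | F | F | T || T
F | T | F | F | F || F
F | F | T | T | T || T
F | F | T | T | F || F
F | F | T | F | T || T
F | F | T | F | F || F
F | F | F | T | T || T
F | F | F | T | F || F
F | F | F | F | T || F
F | F | F | F | F || T
The formula is true on 16 of the 32 rows.

16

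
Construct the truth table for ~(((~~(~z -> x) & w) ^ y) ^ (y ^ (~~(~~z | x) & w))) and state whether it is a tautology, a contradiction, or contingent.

tautology

  x   |   y   |   z   |   w   ||   φ  
 True |  True |  True |  True ||  True
 True |  True |  True | False ||  True
 True |  True | False |  True ||  True
 True |  True | False | False ||  True
 True | False |  True |  True ||  True
 True | False |  True | False ||  True
 True | False | False |  True ||  True
 True | False | False | False ||  True
False |  True |  True |  True ||  True
False |  True |  True | False ||  True
False |  True | False |  True ||  True
False |  True | False | False ||  True
False | False |  True |  True ||  True
False | False |  True | False ||  True
False | False | False |  True ||  True
False | False | False | False ||  True
Every row is True, so the formula is a tautology.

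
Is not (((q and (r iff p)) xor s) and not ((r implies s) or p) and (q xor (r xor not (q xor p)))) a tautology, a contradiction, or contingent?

tautology

p | q | r | s || (r iff p) | (q and (r iff p)) | ((q and (r iff p)) xor s) | (r implies s) | ((r implies s) or p) | not ((r implies s) or p) | (q xor p) | not (q xor p) | (r xor not (q xor p)) | φ
F | F | F | F ||     T     |         F         |             F             |       T       |          T           |            F             |     F     |       T       |           T           | T
F | F | F | T ||     T     |         F         |             T             |       T       |          T           |            F             |     F     |       T       |           T           | T
F | F | T | F ||     F     |         F         |             F             |       F       |          F           |            T             |     F     |       T       |           F           | T
F | F | T | T ||     F     |         F         |             T             |       T       |          T           |            F             |     F     |       T       |           F           | T
F | T | F | F ||     T     |         T         |             T             |       T       |          T           |            F             |     T     |       F       |           F           | T
F | T | F | T ||     T     |         T         |             F             |       T       |          T           |            F             |     T     |       F       |           F           | T
F | T | T | F ||     F     |         F         |             F             |       F       |          F           |            T             |     T     |       F       |           T           | T
F | T | T | T ||     F     |         F         |             T             |       T       |          T           |            F             |     T     |       F       |           T           | T
T | F | F | F ||     F     |         F         |             F             |       T       |          T           |            F             |     T     |       F       |           F           | T
T | F | F | T ||     F     |         F         |             T             |       T       |          T           |            F             |     T     |       F       |           F           | T
T | F | T | F ||     T     |         F         |             F             |       F       |          T           |            F             |     T     |       F       |           T           | T
T | F | T | T ||     T     |         F         |             T             |       T       |          T           |            F             |     T     |       F       |           T           | T
T | T | F | F ||     F     |         F         |             F             |       T       |          T           |            F             |     F     |       T       |           T           | T
T | T | F | T ||     F     |         F         |             T             |       T       |          T           |            F             |     F     |       T       |           T           | T
T | T | T | F ||     T     |         T         |             T             |       F       |          T           |            F             |     F     |       T       |           F           | T
T | T | T | T ||     T     |         T         |             F             |       T       |          T           |            F             |     F     |       T       |           F           | T
Every row is T, so the formula is a tautology.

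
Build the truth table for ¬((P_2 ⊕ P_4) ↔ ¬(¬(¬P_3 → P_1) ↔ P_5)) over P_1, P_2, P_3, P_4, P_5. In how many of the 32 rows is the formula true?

16

P_1 | P_2 | P_3 | P_4 | P_5 || φ
 T  |  T  |  T  |  T  |  T  || T
 T  |  T  |  T  |  T  |  F  || F
 T  |  T  |  T  |  F  |  T  || F
 T  |  T  |  T  |  F  |  F  || T
 T  |  T  |  F  |  T  |  T  || T
 T  |  T  |  F  |  T  |  F  || F
 T  |  T  |  F  |  F  |  T  || F
 T  |  T  |  F  |  F  |  F  || T
 T  |  F  |  T  |  T  |  T  || F
 T  |  F  |  T  |  T  |  F  || T
 T  |  F  |  T  |  F  |  T  || T
 T  |  F  |  T  |  F  |  F  || F
 T  |  F  |  F  |  T  |  T  || F
 T  |  F  |  F  |  T  |  F  || T
 T  |  F  |  F  |  F  |  T  || T
 T  |  F  |  F  |  F  |  F  || F
 F  |  T  |  T  |  T  |  T  || T
 F  |  T  |  T  |  T  |  F  || F
 F  |  T  |  T  |  F  |  T  || F
 F  |  T  |  T  |  F  |  F  || T
 F  |  T  |  F  |  T  |  T  || F
 F  |  T  |  F  |  T  |  F  || T
 F  |  T  |  F  |  F  |  T  || T
 F  |  T  |  F  |  F  |  F  || F
 F  |  F  |  T  |  T  |  T  || F
 F  |  F  |  T  |  T  |  F  || T
 F  |  F  |  T  |  F  |  T  || T
 F  |  F  |  T  |  F  |  F  || F
 F  |  F  |  F  |  T  |  T  || T
 F  |  F  |  F  |  T  |  F  || F
 F  |  F  |  F  |  F  |  T  || F
 F  |  F  |  F  |  F  |  F  || T
The formula is true on 16 of the 32 rows.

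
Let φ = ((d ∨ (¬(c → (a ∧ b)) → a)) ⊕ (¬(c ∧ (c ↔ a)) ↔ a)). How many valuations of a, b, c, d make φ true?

10

a | b | c | d | (a ∧ b) | (c → (a ∧ b)) | ¬(c → (a ∧ b)) | (¬(c → (a ∧ b)) → a) | (d ∨ (¬(c → (a ∧ b)) → a)) | (c ↔ a) | (c ∧ (c ↔ a)) | ¬(c ∧ (c ↔ a)) | (¬(c ∧ (c ↔ a)) ↔ a) | φ
- | - | - | - | ------- | ------------- | -------------- | -------------------- | -------------------------- | ------- | ------------- | -------------- | -------------------- | -
T | T | T | T |    T    |       T       |       F        |          T           |             T              |    T    |       T       |       F        |          F           | T
T | T | T | F |    T    |       T       |       F        |          T           |             T              |    T    |       T       |       F        |          F           | T
T | T | F | T |    T    |       T       |       F        |          T           |             T              |    F    |       F       |       T        |          T           | F
T | T | F | F |    T    |       T       |       F        |          T           |             T              |    F    |       F       |       T        |          T           | F
T | F | T | T |    F    |       F       |       T        |          T           |             T              |    T    |       T       |       F        |          F           | T
T | F | T | F |    F    |       F       |       T        |          T           |             T              |    T    |       T       |       F        |          F           | T
T | F | F | T |    F    |       T       |       F        |          T           |             T              |    F    |       F       |       T        |          T           | F
T | F | F | F |    F    |       T       |       F        |          T           |             T              |    F    |       F       |       T        |          T           | F
F | T | T | T |    F    |       F       |       T        |          F           |             T              |    F    |       F       |       T        |          F           | T
F | T | T | F |    F    |       F       |       T        |          F           |             F              |    F    |       F       |       T        |          F           | F
F | T | F | T |    F    |       T       |       F        |          T           |             T              |    T    |       F       |       T        |          F           | T
F | T | F | F |    F    |       T       |       F        |          T           |             T              |    T    |       F       |       T        |          F           | T
F | F | T | T |    F    |       F       |       T        |          F           |             T              |    F    |       F       |       T        |          F           | T
F | F | T | F |    F    |       F       |       T        |          F           |             F              |    F    |       F       |       T        |          F           | F
F | F | F | T |    F    |       T       |       F        |          T           |             T              |    T    |       F       |       T        |          F           | T
F | F | F | F |    F    |       T       |       F        |          T           |             T              |    T    |       F       |       T        |          F           | T
The formula is true on 10 of the 16 rows.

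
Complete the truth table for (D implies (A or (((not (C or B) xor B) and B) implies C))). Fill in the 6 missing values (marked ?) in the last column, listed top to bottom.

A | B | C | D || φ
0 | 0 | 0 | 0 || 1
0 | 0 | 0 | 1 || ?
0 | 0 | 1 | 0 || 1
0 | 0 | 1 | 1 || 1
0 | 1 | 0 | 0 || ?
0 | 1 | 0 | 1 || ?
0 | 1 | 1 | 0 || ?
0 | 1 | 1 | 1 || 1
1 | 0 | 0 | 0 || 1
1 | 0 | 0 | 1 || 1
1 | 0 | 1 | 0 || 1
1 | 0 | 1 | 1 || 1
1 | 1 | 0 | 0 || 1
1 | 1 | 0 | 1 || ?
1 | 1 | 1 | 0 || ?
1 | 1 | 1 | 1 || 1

Row A=0, B=0, C=0, D=1: (A or (((not (C or B) xor B) and B) implies C)) = 1, so the formula = 1.
Row A=0, B=1, C=0, D=0: (A or (((not (C or B) xor B) and B) implies C)) = 0, so the formula = 1.
Row A=0, B=1, C=0, D=1: (A or (((not (C or B) xor B) and B) implies C)) = 0, so the formula = 0.
Row A=0, B=1, C=1, D=0: (A or (((not (C or B) xor B) and B) implies C)) = 1, so the formula = 1.
Row A=1, B=1, C=0, D=1: (A or (((not (C or B) xor B) and B) implies C)) = 1, so the formula = 1.
Row A=1, B=1, C=1, D=0: (A or (((not (C or B) xor B) and B) implies C)) = 1, so the formula = 1.

1, 1, 0, 1, 1, 1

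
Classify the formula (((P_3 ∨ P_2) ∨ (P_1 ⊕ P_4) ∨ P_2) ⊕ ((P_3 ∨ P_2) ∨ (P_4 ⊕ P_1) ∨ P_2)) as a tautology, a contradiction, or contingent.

contradiction

P_1 | P_2 | P_3 | P_4 || (P_3 ∨ P_2) | (P_1 ⊕ P_4) | (P_4 ⊕ P_1) | φ
 1  |  1  |  1  |  1  ||      1      |      0      |      0      | 0
 1  |  1  |  1  |  0  ||      1      |      1      |      1      | 0
 1  |  1  |  0  |  1  ||      1      |      0      |      0      | 0
 1  |  1  |  0  |  0  ||      1      |      1      |      1      | 0
 1  |  0  |  1  |  1  ||      1      |      0      |      0      | 0
 1  |  0  |  1  |  0  ||      1      |      1      |      1      | 0
 1  |  0  |  0  |  1  ||      0      |      0      |      0      | 0
 1  |  0  |  0  |  0  ||      0      |      1      |      1      | 0
 0  |  1  |  1  |  1  ||      1      |      1      |      1      | 0
 0  |  1  |  1  |  0  ||      1      |      0      |      0      | 0
 0  |  1  |  0  |  1  ||      1      |      1      |      1      | 0
 0  |  1  |  0  |  0  ||      1      |      0      |      0      | 0
 0  |  0  |  1  |  1  ||      1      |      1      |      1      | 0
 0  |  0  |  1  |  0  ||      1      |      0      |      0      | 0
 0  |  0  |  0  |  1  ||      0      |      1      |      1      | 0
 0  |  0  |  0  |  0  ||      0      |      0      |      0      | 0
Every row is 0, so the formula is a contradiction.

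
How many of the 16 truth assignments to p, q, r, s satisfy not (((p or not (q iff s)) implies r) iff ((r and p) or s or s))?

6

p | q | r | s | (q iff s) | not (q iff s) | (p or not (q iff s)) | (r and p) | ((r and p) or s or s) | φ
- | - | - | - | --------- | ------------- | -------------------- | --------- | --------------------- | -
T | T | T | T |     T     |       F       |          T           |     T     |           T           | F
T | T | T | F |     F     |       T       |          T           |     T     |           T           | F
T | T | F | T |     T     |       F       |          T           |     F     |           T           | T
T | T | F | F |     F     |       T       |          T           |     F     |           F           | F
T | F | T | T |     F     |       T       |          T           |     T     |           T           | F
T | F | T | F |     T     |       F       |          T           |     T     |           T           | F
T | F | F | T |     F     |       T       |          T           |     F     |           T           | T
T | F | F | F |     T     |       F       |          T           |     F     |           F           | F
F | T | T | T |     T     |       F       |          F           |     F     |           T           | F
F | T | T | F |     F     |       T       |          T           |     F     |           F           | T
F | T | F | T |     T     |       F       |          F           |     F     |           T           | F
F | T | F | F |     F     |       T       |          T           |     F     |           F           | F
F | F | T | T |     F     |       T       |          T           |     F     |           T           | F
F | F | T | F |     T     |       F       |          F           |     F     |           F           | T
F | F | F | T |     F     |       T       |          T           |     F     |           T           | T
F | F | F | F |     T     |       F       |          F           |     F     |           F           | T
The formula is true on 6 of the 16 rows.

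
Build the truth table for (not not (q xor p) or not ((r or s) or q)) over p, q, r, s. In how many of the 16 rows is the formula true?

9

  p      q      r      s    |  (q xor p)  not (q xor p)  not not (q xor p)  (r or s)  ((r or s) or q)  not ((r or s) or q)    φ  
 True   True   True   True  |    False         True            False          True          True              False         False
 True   True   True  False  |    False         True            False          True          True              False         False
 True   True  False   True  |    False         True            False          True          True              False         False
 True   True  False  False  |    False         True            False         False          True              False         False
 True  False   True   True  |     True        False             True          True          True              False          True
 True  False   True  False  |     True        False             True          True          True              False          True
 True  False  False   True  |     True        False             True          True          True              False          True
 True  False  False  False  |     True        False             True         False         False               True          True
False   True   True   True  |     True        False             True          True          True              False          True
False   True   True  False  |     True        False             True          True          True              False          True
False   True  False   True  |     True        False             True          True          True              False          True
False   True  False  False  |     True        False             True         False          True              False          True
False  False   True   True  |    False         True            False          True          True              False         False
False  False   True  False  |    False         True            False          True          True              False         False
False  False  False   True  |    False         True            False          True          True              False         False
False  False  False  False  |    False         True            False         False         False               True          True
The formula is true on 9 of the 16 rows.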